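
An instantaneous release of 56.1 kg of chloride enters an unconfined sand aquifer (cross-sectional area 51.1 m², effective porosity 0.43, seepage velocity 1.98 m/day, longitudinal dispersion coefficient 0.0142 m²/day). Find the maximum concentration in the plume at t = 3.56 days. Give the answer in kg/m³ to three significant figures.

The peak of an instantaneous 1D plume sits at x = vt; there the Gaussian factor is 1 and C_max = M/(n_e·A·√(4πDt)), where n_e·A is the pore area the mass is dissolved in.
√(4πDt) = √(4π × 0.0142 × 3.56) = 0.7970 m, so C_max = 56.1/(0.43 × 51.1 × 0.7970) = 3.20 kg/m³.

3.20 kg/m³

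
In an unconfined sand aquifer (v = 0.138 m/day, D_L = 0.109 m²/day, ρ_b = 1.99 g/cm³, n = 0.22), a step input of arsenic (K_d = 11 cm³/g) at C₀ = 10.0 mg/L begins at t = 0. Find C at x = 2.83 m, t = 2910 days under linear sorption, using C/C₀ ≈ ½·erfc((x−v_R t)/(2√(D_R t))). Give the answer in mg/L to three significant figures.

Retardation factor R = 1 + ρ_b·K_d/n = 1 + 1.99 × 11/0.22 = 100.5.
Sorption retards both mechanisms: v_R = v/R = 0.001373 m/day, D_R = D/R = 0.001085 m²/day.
v_R·t = 0.001373 × 2910 = 3.99543 m; 2√(D_R t) = 3.554 m; argument = (2.83 − 3.99543)/3.554 = -0.3279.
C = C₀ × ½·erfc(-0.3279) = 10.0 × 0.6786 = 6.79 mg/L.

6.79 mg/L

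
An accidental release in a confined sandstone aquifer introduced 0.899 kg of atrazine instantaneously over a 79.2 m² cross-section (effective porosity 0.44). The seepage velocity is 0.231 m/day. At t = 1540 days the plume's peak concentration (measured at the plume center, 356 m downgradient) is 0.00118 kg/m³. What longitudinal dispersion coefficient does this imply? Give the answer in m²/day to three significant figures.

0.0247 m²/day

At the plume center C_max = M/(n_e·A·√(4πDt)), so D = M²/(4πt·(n_e·A·C_max)²).
n_e·A·C_max = 0.44 × 79.2 × 0.00118 = 0.04112 kg/m.
D = 0.899²/(4π × 1540 × 0.04112²) = 0.0247 m²/day.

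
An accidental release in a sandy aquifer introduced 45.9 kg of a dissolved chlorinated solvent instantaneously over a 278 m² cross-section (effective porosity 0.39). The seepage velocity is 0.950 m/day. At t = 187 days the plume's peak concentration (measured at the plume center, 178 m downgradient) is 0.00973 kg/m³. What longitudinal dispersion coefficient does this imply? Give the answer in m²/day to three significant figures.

0.806 m²/day

At the plume center C_max = M/(n_e·A·√(4πDt)), so D = M²/(4πt·(n_e·A·C_max)²).
n_e·A·C_max = 0.39 × 278 × 0.00973 = 1.055 kg/m.
D = 45.9²/(4π × 187 × 1.055²) = 0.806 m²/day.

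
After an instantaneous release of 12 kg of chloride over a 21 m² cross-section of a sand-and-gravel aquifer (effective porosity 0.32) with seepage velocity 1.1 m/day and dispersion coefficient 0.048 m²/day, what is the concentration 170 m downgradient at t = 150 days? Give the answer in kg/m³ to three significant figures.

For an instantaneous plane source, C(x,t) = M/(n_e·A·√(4πDt)) · exp(−(x−vt)²/(4Dt)), with n_e·A the pore (flow) area.
Plume center vt = 1.1 × 150 = 165 m, so the well at 170 m is 5 m downgradient of the peak.
√(4πDt) = 9.512 m, giving peak height M/(n_e·A·√(4πDt)) = 12/(0.32 × 21 × 9.512) = 0.1877 kg/m³.
(x−vt)²/(4Dt) = (5)²/(4 × 0.048 × 150) = 0.8681; exp(−0.8681) = 0.4197.
C = 0.1877 × 0.4197 = 0.0788 kg/m³.

0.0788 kg/m³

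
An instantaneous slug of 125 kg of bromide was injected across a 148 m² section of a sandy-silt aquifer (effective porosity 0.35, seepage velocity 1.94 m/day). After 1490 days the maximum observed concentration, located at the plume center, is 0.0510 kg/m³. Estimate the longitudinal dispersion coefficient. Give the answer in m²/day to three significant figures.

At the plume center C_max = M/(n_e·A·√(4πDt)), so D = M²/(4πt·(n_e·A·C_max)²).
n_e·A·C_max = 0.35 × 148 × 0.0510 = 2.642 kg/m.
D = 125²/(4π × 1490 × 2.642²) = 0.120 m²/day.

0.120 m²/day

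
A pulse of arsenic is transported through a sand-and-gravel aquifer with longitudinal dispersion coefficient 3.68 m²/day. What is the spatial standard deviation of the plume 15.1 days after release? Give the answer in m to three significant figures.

Dispersive spreading gives a Gaussian with σ² = 2Dt; advection only shifts the center.
σ = √(2 × 3.68 × 15.1) = 10.5 m.

10.5 m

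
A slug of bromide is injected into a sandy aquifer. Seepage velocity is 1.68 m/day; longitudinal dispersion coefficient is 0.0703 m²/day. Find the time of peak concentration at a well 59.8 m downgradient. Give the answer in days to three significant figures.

35.6 days

For the 1D instantaneous-source solution, setting ∂C/∂t = 0 at fixed x gives v²t² + 2Dt − x² = 0, so t = (√(D² + v²x²) − D)/v².
√(D² + v²x²) = √(0.0703² + 1.68² × 59.8²) = 100.5; v² = 2.8224.
t = (100.5 − 0.0703)/2.8224 = 35.6 days (vs. the pure-advection estimate x/v = 35.6 d).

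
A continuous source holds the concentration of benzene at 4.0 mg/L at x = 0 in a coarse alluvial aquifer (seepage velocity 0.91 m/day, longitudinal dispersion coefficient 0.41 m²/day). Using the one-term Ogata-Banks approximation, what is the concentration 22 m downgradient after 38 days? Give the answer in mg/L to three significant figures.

3.95 mg/L

For a continuous step input, C/C₀ ≈ ½·erfc((x−vt)/(2√(Dt))).
vt = 0.91 × 38 = 34.58 m and 2√(Dt) = 2√(0.41 × 38) = 7.894 m.
Argument (x−vt)/(2√(Dt)) = (22 − 34.58)/7.894 = -1.594; ½·erfc(-1.594) = 0.9879.
C = 4.0 × 0.9879 = 3.95 mg/L.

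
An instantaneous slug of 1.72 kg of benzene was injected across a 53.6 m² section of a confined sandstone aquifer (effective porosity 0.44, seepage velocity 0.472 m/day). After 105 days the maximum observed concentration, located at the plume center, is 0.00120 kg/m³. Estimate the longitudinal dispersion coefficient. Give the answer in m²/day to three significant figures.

2.80 m²/day

At the plume center C_max = M/(n_e·A·√(4πDt)), so D = M²/(4πt·(n_e·A·C_max)²).
n_e·A·C_max = 0.44 × 53.6 × 0.00120 = 0.02830 kg/m.
D = 1.72²/(4π × 105 × 0.02830²) = 2.80 m²/day.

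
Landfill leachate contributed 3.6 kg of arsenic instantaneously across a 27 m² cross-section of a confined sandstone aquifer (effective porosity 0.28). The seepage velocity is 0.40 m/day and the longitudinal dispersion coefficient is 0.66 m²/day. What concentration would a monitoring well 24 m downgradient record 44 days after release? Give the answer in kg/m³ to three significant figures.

0.0175 kg/m³

For an instantaneous plane source, C(x,t) = M/(n_e·A·√(4πDt)) · exp(−(x−vt)²/(4Dt)), with n_e·A the pore (flow) area.
Plume center vt = 0.40 × 44 = 17.6 m, so the well at 24 m is 6.4 m downgradient of the peak.
√(4πDt) = 19.10 m, giving peak height M/(n_e·A·√(4πDt)) = 3.6/(0.28 × 27 × 19.10) = 0.02493 kg/m³.
(x−vt)²/(4Dt) = (6.4)²/(4 × 0.66 × 44) = 0.3526; exp(−0.3526) = 0.7029.
C = 0.02493 × 0.7029 = 0.0175 kg/m³.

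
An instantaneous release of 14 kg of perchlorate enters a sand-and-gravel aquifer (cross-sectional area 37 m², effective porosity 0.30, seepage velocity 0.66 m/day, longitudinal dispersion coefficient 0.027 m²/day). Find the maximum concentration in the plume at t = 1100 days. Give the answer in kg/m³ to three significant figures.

The peak of an instantaneous 1D plume sits at x = vt; there the Gaussian factor is 1 and C_max = M/(n_e·A·√(4πDt)), where n_e·A is the pore area the mass is dissolved in.
√(4πDt) = √(4π × 0.027 × 1100) = 19.32 m, so C_max = 14/(0.30 × 37 × 19.32) = 0.0653 kg/m³.

0.0653 kg/m³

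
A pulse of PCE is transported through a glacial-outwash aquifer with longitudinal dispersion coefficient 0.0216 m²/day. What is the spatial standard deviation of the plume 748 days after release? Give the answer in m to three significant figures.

5.68 m

Dispersive spreading gives a Gaussian with σ² = 2Dt; advection only shifts the center.
σ = √(2 × 0.0216 × 748) = 5.68 m.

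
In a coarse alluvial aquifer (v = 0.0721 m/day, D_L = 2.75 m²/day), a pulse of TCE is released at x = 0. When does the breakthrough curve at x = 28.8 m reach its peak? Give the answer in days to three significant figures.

For the 1D instantaneous-source solution, setting ∂C/∂t = 0 at fixed x gives v²t² + 2Dt − x² = 0, so t = (√(D² + v²x²) − D)/v².
√(D² + v²x²) = √(2.75² + 0.0721² × 28.8²) = 3.446; v² = 0.00519841.
t = (3.446 − 2.75)/0.00519841 = 134 days (vs. the pure-advection estimate x/v = 399 d).

134 days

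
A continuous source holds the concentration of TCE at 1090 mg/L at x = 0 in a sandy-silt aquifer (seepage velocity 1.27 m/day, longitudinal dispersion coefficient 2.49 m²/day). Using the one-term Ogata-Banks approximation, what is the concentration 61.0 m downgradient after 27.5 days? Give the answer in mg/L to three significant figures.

For a continuous step input, C/C₀ ≈ ½·erfc((x−vt)/(2√(Dt))).
vt = 1.27 × 27.5 = 34.925 m and 2√(Dt) = 2√(2.49 × 27.5) = 16.55 m.
Argument (x−vt)/(2√(Dt)) = (61.0 − 34.925)/16.55 = 1.576; ½·erfc(1.576) = 0.01291.
C = 1090 × 0.01291 = 14.1 mg/L.

14.1 mg/L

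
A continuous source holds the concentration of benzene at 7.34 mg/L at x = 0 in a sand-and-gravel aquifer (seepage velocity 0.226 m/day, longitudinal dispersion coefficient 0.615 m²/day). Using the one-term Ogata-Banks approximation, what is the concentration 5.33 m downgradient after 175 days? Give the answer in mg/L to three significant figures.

7.27 mg/L

For a continuous step input, C/C₀ ≈ ½·erfc((x−vt)/(2√(Dt))).
vt = 0.226 × 175 = 39.55 m and 2√(Dt) = 2√(0.615 × 175) = 20.75 m.
Argument (x−vt)/(2√(Dt)) = (5.33 − 39.55)/20.75 = -1.649; ½·erfc(-1.649) = 0.9902.
C = 7.34 × 0.9902 = 7.27 mg/L.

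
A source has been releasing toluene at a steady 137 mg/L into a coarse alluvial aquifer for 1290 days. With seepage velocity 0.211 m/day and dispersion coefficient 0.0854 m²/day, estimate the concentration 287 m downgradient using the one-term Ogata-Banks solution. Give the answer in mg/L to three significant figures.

For a continuous step input, C/C₀ ≈ ½·erfc((x−vt)/(2√(Dt))).
vt = 0.211 × 1290 = 272.19 m and 2√(Dt) = 2√(0.0854 × 1290) = 20.99 m.
Argument (x−vt)/(2√(Dt)) = (287 − 272.19)/20.99 = 0.7056; ½·erfc(0.7056) = 0.1592.
C = 137 × 0.1592 = 21.8 mg/L.

21.8 mg/L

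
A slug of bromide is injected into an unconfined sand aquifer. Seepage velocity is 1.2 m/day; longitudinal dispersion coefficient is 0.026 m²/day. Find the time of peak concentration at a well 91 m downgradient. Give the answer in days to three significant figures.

75.8 days

For the 1D instantaneous-source solution, setting ∂C/∂t = 0 at fixed x gives v²t² + 2Dt − x² = 0, so t = (√(D² + v²x²) − D)/v².
√(D² + v²x²) = √(0.026² + 1.2² × 91²) = 109.2; v² = 1.44.
t = (109.2 − 0.026)/1.44 = 75.8 days (vs. the pure-advection estimate x/v = 75.8 d).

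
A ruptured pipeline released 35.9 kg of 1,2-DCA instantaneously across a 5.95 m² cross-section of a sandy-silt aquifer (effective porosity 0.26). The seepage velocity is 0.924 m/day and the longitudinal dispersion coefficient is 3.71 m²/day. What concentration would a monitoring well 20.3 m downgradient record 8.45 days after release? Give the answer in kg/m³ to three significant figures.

For an instantaneous plane source, C(x,t) = M/(n_e·A·√(4πDt)) · exp(−(x−vt)²/(4Dt)), with n_e·A the pore (flow) area.
Plume center vt = 0.924 × 8.45 = 7.8078 m, so the well at 20.3 m is 12.4922 m downgradient of the peak.
√(4πDt) = 19.85 m, giving peak height M/(n_e·A·√(4πDt)) = 35.9/(0.26 × 5.95 × 19.85) = 1.169 kg/m³.
(x−vt)²/(4Dt) = (12.4922)²/(4 × 3.71 × 8.45) = 1.244; exp(−1.244) = 0.2882.
C = 1.169 × 0.2882 = 0.337 kg/m³.

0.337 kg/m³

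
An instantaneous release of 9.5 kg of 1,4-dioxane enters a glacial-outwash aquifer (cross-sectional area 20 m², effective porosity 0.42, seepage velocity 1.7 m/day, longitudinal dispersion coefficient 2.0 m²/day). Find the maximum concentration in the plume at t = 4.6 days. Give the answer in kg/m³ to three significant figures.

0.105 kg/m³

The peak of an instantaneous 1D plume sits at x = vt; there the Gaussian factor is 1 and C_max = M/(n_e·A·√(4πDt)), where n_e·A is the pore area the mass is dissolved in.
√(4πDt) = √(4π × 2.0 × 4.6) = 10.75 m, so C_max = 9.5/(0.42 × 20 × 10.75) = 0.105 kg/m³.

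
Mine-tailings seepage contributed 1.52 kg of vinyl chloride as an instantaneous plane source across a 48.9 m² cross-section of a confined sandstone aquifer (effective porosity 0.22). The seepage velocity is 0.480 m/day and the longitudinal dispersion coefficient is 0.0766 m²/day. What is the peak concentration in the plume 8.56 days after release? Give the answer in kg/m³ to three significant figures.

The peak of an instantaneous 1D plume sits at x = vt; there the Gaussian factor is 1 and C_max = M/(n_e·A·√(4πDt)), where n_e·A is the pore area the mass is dissolved in.
√(4πDt) = √(4π × 0.0766 × 8.56) = 2.870 m, so C_max = 1.52/(0.22 × 48.9 × 2.870) = 0.0492 kg/m³.

0.0492 kg/m³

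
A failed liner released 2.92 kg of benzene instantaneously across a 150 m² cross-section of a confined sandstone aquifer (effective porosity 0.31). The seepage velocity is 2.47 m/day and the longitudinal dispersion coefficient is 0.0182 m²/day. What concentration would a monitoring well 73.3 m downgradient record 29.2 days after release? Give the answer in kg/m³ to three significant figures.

0.0127 kg/m³

For an instantaneous plane source, C(x,t) = M/(n_e·A·√(4πDt)) · exp(−(x−vt)²/(4Dt)), with n_e·A the pore (flow) area.
Plume center vt = 2.47 × 29.2 = 72.124 m, so the well at 73.3 m is 1.176 m downgradient of the peak.
√(4πDt) = 2.584 m, giving peak height M/(n_e·A·√(4πDt)) = 2.92/(0.31 × 150 × 2.584) = 0.02430 kg/m³.
(x−vt)²/(4Dt) = (1.176)²/(4 × 0.0182 × 29.2) = 0.6506; exp(−0.6506) = 0.5217.
C = 0.02430 × 0.5217 = 0.0127 kg/m³.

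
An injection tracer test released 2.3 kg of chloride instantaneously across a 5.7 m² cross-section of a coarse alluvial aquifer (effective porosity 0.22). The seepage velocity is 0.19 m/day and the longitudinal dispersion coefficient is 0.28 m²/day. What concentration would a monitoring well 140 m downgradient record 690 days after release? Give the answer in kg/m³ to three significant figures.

0.0336 kg/m³

For an instantaneous plane source, C(x,t) = M/(n_e·A·√(4πDt)) · exp(−(x−vt)²/(4Dt)), with n_e·A the pore (flow) area.
Plume center vt = 0.19 × 690 = 131.1 m, so the well at 140 m is 8.9 m downgradient of the peak.
√(4πDt) = 49.27 m, giving peak height M/(n_e·A·√(4πDt)) = 2.3/(0.22 × 5.7 × 49.27) = 0.03723 kg/m³.
(x−vt)²/(4Dt) = (8.9)²/(4 × 0.28 × 690) = 0.1025; exp(−0.1025) = 0.9026.
C = 0.03723 × 0.9026 = 0.0336 kg/m³.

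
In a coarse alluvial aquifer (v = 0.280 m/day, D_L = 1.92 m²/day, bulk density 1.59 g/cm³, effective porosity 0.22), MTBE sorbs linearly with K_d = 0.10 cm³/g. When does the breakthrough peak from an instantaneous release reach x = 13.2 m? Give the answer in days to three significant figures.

Retardation factor R = 1 + ρ_b·K_d/n = 1 + 1.59 × 0.10/0.22 = 1.723.
Sorption retards both mechanisms: v_R = v/R = 0.1625 m/day, D_R = D/R = 1.114 m²/day.
Peak time from v_R²t² + 2D_R t − x² = 0: t = (√(D_R² + v_R²x²) − D_R)/v_R².
√(D_R² + v_R²x²) = √(1.114² + 0.1625² × 13.2²) = 2.417; v_R² = 0.02641.
t = (2.417 − 1.114)/0.02641 = 49.3 days.

49.3 days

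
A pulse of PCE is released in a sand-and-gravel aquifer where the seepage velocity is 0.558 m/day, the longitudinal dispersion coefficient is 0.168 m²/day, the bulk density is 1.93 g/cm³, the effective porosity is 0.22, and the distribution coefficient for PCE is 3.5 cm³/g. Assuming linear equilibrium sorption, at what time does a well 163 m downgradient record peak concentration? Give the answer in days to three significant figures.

9240 days

Retardation factor R = 1 + ρ_b·K_d/n = 1 + 1.93 × 3.5/0.22 = 31.70.
Sorption retards both mechanisms: v_R = v/R = 0.01760 m/day, D_R = D/R = 0.005300 m²/day.
Peak time from v_R²t² + 2D_R t − x² = 0: t = (√(D_R² + v_R²x²) − D_R)/v_R².
√(D_R² + v_R²x²) = √(0.005300² + 0.01760² × 163²) = 2.869; v_R² = 0.0003098.
t = (2.869 − 0.005300)/0.0003098 = 9240 days.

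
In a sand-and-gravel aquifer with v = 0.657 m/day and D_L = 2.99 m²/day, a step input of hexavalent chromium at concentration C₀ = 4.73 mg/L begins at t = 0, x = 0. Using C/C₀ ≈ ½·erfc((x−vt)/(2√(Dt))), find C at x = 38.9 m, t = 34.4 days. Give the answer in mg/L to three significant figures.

0.605 mg/L

For a continuous step input, C/C₀ ≈ ½·erfc((x−vt)/(2√(Dt))).
vt = 0.657 × 34.4 = 22.6008 m and 2√(Dt) = 2√(2.99 × 34.4) = 20.28 m.
Argument (x−vt)/(2√(Dt)) = (38.9 − 22.6008)/20.28 = 0.8037; ½·erfc(0.8037) = 0.1279.
C = 4.73 × 0.1279 = 0.605 mg/L.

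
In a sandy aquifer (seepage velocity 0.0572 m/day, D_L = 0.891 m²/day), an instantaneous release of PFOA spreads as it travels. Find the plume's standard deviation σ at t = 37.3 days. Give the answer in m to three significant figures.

8.15 m

Dispersive spreading gives a Gaussian with σ² = 2Dt; advection only shifts the center.
σ = √(2 × 0.891 × 37.3) = 8.15 m.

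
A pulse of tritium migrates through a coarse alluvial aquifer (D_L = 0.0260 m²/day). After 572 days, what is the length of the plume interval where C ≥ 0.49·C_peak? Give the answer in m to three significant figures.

The plume is Gaussian with σ = √(2Dt) = √(2 × 0.0260 × 572) = 5.454 m.
C/C_peak = exp(−Δx²/(2σ²)) = 0.49 ⇒ Δx = σ·√(−2 ln 0.49) = 5.454 × 1.194 = 6.512 m.
Width = 2Δx = 13.0 m.

13.0 m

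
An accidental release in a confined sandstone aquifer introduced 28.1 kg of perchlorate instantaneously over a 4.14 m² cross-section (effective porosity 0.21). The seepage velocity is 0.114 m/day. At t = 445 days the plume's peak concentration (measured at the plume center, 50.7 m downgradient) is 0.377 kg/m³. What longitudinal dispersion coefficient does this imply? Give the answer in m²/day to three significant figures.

At the plume center C_max = M/(n_e·A·√(4πDt)), so D = M²/(4πt·(n_e·A·C_max)²).
n_e·A·C_max = 0.21 × 4.14 × 0.377 = 0.3278 kg/m.
D = 28.1²/(4π × 445 × 0.3278²) = 1.31 m²/day.

1.31 m²/day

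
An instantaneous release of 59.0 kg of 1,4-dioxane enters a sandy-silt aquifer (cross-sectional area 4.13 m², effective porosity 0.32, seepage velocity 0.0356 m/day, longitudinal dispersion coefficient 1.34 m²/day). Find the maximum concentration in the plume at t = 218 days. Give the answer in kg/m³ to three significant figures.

0.737 kg/m³

The peak of an instantaneous 1D plume sits at x = vt; there the Gaussian factor is 1 and C_max = M/(n_e·A·√(4πDt)), where n_e·A is the pore area the mass is dissolved in.
√(4πDt) = √(4π × 1.34 × 218) = 60.59 m, so C_max = 59.0/(0.32 × 4.13 × 60.59) = 0.737 kg/m³.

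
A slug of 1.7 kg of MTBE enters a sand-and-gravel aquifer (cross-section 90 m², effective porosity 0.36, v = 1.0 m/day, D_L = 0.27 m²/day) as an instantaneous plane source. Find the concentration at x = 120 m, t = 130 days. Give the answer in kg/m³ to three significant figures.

For an instantaneous plane source, C(x,t) = M/(n_e·A·√(4πDt)) · exp(−(x−vt)²/(4Dt)), with n_e·A the pore (flow) area.
Plume center vt = 1.0 × 130 = 130 m, so the well at 120 m is 10 m upgradient of the peak.
√(4πDt) = 21.00 m, giving peak height M/(n_e·A·√(4πDt)) = 1.7/(0.36 × 90 × 21.00) = 0.002499 kg/m³.
(x−vt)²/(4Dt) = (-10)²/(4 × 0.27 × 130) = 0.7123; exp(−0.7123) = 0.4905.
C = 0.002499 × 0.4905 = 0.00123 kg/m³.

0.00123 kg/m³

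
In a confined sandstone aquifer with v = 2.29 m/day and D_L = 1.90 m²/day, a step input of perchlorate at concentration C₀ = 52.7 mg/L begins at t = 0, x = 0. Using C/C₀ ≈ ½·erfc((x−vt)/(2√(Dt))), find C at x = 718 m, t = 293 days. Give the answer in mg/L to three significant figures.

For a continuous step input, C/C₀ ≈ ½·erfc((x−vt)/(2√(Dt))).
vt = 2.29 × 293 = 670.97 m and 2√(Dt) = 2√(1.90 × 293) = 47.19 m.
Argument (x−vt)/(2√(Dt)) = (718 − 670.97)/47.19 = 0.9966; ½·erfc(0.9966) = 0.07936.
C = 52.7 × 0.07936 = 4.18 mg/L.

4.18 mg/L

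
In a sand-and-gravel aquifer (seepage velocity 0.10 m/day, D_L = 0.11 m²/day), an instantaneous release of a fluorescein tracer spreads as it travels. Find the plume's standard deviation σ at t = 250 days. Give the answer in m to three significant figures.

Dispersive spreading gives a Gaussian with σ² = 2Dt; advection only shifts the center.
σ = √(2 × 0.11 × 250) = 7.42 m.

7.42 m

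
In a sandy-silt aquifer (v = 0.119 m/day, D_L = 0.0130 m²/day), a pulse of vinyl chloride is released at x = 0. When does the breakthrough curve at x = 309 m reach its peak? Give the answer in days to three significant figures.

For the 1D instantaneous-source solution, setting ∂C/∂t = 0 at fixed x gives v²t² + 2Dt − x² = 0, so t = (√(D² + v²x²) − D)/v².
√(D² + v²x²) = √(0.0130² + 0.119² × 309²) = 36.77; v² = 0.014161.
t = (36.77 − 0.0130)/0.014161 = 2600 days (vs. the pure-advection estimate x/v = 2600 d).

2600 days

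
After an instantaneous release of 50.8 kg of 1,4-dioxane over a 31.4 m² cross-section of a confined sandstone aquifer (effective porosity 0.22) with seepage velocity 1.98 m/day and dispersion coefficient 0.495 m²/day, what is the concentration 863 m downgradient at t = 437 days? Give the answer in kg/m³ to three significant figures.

0.140 kg/m³

For an instantaneous plane source, C(x,t) = M/(n_e·A·√(4πDt)) · exp(−(x−vt)²/(4Dt)), with n_e·A the pore (flow) area.
Plume center vt = 1.98 × 437 = 865.26 m, so the well at 863 m is 2.26 m upgradient of the peak.
√(4πDt) = 52.14 m, giving peak height M/(n_e·A·√(4πDt)) = 50.8/(0.22 × 31.4 × 52.14) = 0.1410 kg/m³.
(x−vt)²/(4Dt) = (-2.26)²/(4 × 0.495 × 437) = 0.005903; exp(−0.005903) = 0.9941.
C = 0.1410 × 0.9941 = 0.140 kg/m³.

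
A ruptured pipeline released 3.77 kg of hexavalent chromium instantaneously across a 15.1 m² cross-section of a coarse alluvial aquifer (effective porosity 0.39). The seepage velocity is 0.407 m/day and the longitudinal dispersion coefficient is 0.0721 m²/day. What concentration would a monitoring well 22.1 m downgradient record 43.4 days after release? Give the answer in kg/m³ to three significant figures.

For an instantaneous plane source, C(x,t) = M/(n_e·A·√(4πDt)) · exp(−(x−vt)²/(4Dt)), with n_e·A the pore (flow) area.
Plume center vt = 0.407 × 43.4 = 17.6638 m, so the well at 22.1 m is 4.4362 m downgradient of the peak.
√(4πDt) = 6.271 m, giving peak height M/(n_e·A·√(4πDt)) = 3.77/(0.39 × 15.1 × 6.271) = 0.1021 kg/m³.
(x−vt)²/(4Dt) = (4.4362)²/(4 × 0.0721 × 43.4) = 1.572; exp(−1.572) = 0.2076.
C = 0.1021 × 0.2076 = 0.0212 kg/m³.

0.0212 kg/m³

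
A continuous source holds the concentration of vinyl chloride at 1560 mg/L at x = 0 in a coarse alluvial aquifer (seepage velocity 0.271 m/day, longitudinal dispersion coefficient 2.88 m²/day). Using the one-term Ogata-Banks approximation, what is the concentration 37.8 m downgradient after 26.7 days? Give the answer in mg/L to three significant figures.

For a continuous step input, C/C₀ ≈ ½·erfc((x−vt)/(2√(Dt))).
vt = 0.271 × 26.7 = 7.2357 m and 2√(Dt) = 2√(2.88 × 26.7) = 17.54 m.
Argument (x−vt)/(2√(Dt)) = (37.8 − 7.2357)/17.54 = 1.743; ½·erfc(1.743) = 0.006851.
C = 1560 × 0.006851 = 10.7 mg/L.

10.7 mg/L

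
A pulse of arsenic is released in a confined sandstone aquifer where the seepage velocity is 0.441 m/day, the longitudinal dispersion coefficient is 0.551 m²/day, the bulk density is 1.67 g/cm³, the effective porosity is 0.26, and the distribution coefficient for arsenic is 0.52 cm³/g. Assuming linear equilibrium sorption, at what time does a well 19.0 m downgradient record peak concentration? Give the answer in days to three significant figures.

Retardation factor R = 1 + ρ_b·K_d/n = 1 + 1.67 × 0.52/0.26 = 4.340.
Sorption retards both mechanisms: v_R = v/R = 0.1016 m/day, D_R = D/R = 0.1270 m²/day.
Peak time from v_R²t² + 2D_R t − x² = 0: t = (√(D_R² + v_R²x²) − D_R)/v_R².
√(D_R² + v_R²x²) = √(0.1270² + 0.1016² × 19.0²) = 1.935; v_R² = 0.01032.
t = (1.935 − 0.1270)/0.01032 = 175 days.

175 days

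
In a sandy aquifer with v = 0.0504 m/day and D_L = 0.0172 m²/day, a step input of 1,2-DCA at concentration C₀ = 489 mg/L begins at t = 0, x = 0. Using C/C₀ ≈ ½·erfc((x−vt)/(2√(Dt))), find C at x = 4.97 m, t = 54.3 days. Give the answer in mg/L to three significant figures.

25.0 mg/L

For a continuous step input, C/C₀ ≈ ½·erfc((x−vt)/(2√(Dt))).
vt = 0.0504 × 54.3 = 2.73672 m and 2√(Dt) = 2√(0.0172 × 54.3) = 1.933 m.
Argument (x−vt)/(2√(Dt)) = (4.97 − 2.73672)/1.933 = 1.155; ½·erfc(1.155) = 0.05119.
C = 489 × 0.05119 = 25.0 mg/L.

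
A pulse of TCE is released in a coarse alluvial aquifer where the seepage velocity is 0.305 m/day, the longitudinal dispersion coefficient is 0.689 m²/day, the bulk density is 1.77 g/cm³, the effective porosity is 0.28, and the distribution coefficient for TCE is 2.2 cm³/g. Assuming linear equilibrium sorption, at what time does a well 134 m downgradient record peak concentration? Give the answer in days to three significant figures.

Retardation factor R = 1 + ρ_b·K_d/n = 1 + 1.77 × 2.2/0.28 = 14.91.
Sorption retards both mechanisms: v_R = v/R = 0.02046 m/day, D_R = D/R = 0.04621 m²/day.
Peak time from v_R²t² + 2D_R t − x² = 0: t = (√(D_R² + v_R²x²) − D_R)/v_R².
√(D_R² + v_R²x²) = √(0.04621² + 0.02046² × 134²) = 2.742; v_R² = 0.0004186.
t = (2.742 − 0.04621)/0.0004186 = 6440 days.

6440 days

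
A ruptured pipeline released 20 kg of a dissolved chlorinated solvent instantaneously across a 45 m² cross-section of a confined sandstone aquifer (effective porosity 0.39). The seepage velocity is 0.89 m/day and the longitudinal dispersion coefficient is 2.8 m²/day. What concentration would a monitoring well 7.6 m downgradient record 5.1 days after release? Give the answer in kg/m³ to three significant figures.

For an instantaneous plane source, C(x,t) = M/(n_e·A·√(4πDt)) · exp(−(x−vt)²/(4Dt)), with n_e·A the pore (flow) area.
Plume center vt = 0.89 × 5.1 = 4.539 m, so the well at 7.6 m is 3.061 m downgradient of the peak.
√(4πDt) = 13.40 m, giving peak height M/(n_e·A·√(4πDt)) = 20/(0.39 × 45 × 13.40) = 0.08504 kg/m³.
(x−vt)²/(4Dt) = (3.061)²/(4 × 2.8 × 5.1) = 0.1640; exp(−0.1640) = 0.8487.
C = 0.08504 × 0.8487 = 0.0722 kg/m³.

0.0722 kg/m³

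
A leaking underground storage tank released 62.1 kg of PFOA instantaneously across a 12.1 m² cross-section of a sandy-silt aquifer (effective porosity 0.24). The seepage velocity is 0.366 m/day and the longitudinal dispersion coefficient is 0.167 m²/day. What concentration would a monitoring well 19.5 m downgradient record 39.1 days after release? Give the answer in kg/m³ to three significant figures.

0.842 kg/m³

For an instantaneous plane source, C(x,t) = M/(n_e·A·√(4πDt)) · exp(−(x−vt)²/(4Dt)), with n_e·A the pore (flow) area.
Plume center vt = 0.366 × 39.1 = 14.3106 m, so the well at 19.5 m is 5.1894 m downgradient of the peak.
√(4πDt) = 9.058 m, giving peak height M/(n_e·A·√(4πDt)) = 62.1/(0.24 × 12.1 × 9.058) = 2.361 kg/m³.
(x−vt)²/(4Dt) = (5.1894)²/(4 × 0.167 × 39.1) = 1.031; exp(−1.031) = 0.3567.
C = 2.361 × 0.3567 = 0.842 kg/m³.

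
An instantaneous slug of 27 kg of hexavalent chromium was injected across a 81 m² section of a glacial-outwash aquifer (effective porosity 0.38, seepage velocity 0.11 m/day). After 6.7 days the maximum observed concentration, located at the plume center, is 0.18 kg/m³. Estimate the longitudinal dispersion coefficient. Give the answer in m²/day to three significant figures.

At the plume center C_max = M/(n_e·A·√(4πDt)), so D = M²/(4πt·(n_e·A·C_max)²).
n_e·A·C_max = 0.38 × 81 × 0.18 = 5.540 kg/m.
D = 27²/(4π × 6.7 × 5.540²) = 0.282 m²/day.

0.282 m²/day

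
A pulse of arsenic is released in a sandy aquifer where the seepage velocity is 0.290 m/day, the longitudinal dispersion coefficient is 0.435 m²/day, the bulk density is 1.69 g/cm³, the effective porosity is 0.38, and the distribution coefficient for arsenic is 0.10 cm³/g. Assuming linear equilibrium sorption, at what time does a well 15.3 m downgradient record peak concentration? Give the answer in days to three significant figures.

69.1 days

Retardation factor R = 1 + ρ_b·K_d/n = 1 + 1.69 × 0.10/0.38 = 1.445.
Sorption retards both mechanisms: v_R = v/R = 0.2007 m/day, D_R = D/R = 0.3010 m²/day.
Peak time from v_R²t² + 2D_R t − x² = 0: t = (√(D_R² + v_R²x²) − D_R)/v_R².
√(D_R² + v_R²x²) = √(0.3010² + 0.2007² × 15.3²) = 3.085; v_R² = 0.04028.
t = (3.085 − 0.3010)/0.04028 = 69.1 days.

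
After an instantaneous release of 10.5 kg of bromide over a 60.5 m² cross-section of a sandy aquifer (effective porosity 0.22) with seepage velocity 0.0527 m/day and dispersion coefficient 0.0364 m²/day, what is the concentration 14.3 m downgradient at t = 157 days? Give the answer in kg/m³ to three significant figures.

For an instantaneous plane source, C(x,t) = M/(n_e·A·√(4πDt)) · exp(−(x−vt)²/(4Dt)), with n_e·A the pore (flow) area.
Plume center vt = 0.0527 × 157 = 8.2739 m, so the well at 14.3 m is 6.0261 m downgradient of the peak.
√(4πDt) = 8.474 m, giving peak height M/(n_e·A·√(4πDt)) = 10.5/(0.22 × 60.5 × 8.474) = 0.09309 kg/m³.
(x−vt)²/(4Dt) = (6.0261)²/(4 × 0.0364 × 157) = 1.589; exp(−1.589) = 0.2041.
C = 0.09309 × 0.2041 = 0.0190 kg/m³.

0.0190 kg/m³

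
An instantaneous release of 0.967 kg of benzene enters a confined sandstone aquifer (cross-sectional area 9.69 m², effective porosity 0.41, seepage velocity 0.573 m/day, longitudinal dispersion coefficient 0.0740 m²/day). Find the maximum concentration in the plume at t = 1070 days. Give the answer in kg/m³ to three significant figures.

0.00772 kg/m³

The peak of an instantaneous 1D plume sits at x = vt; there the Gaussian factor is 1 and C_max = M/(n_e·A·√(4πDt)), where n_e·A is the pore area the mass is dissolved in.
√(4πDt) = √(4π × 0.0740 × 1070) = 31.54 m, so C_max = 0.967/(0.41 × 9.69 × 31.54) = 0.00772 kg/m³.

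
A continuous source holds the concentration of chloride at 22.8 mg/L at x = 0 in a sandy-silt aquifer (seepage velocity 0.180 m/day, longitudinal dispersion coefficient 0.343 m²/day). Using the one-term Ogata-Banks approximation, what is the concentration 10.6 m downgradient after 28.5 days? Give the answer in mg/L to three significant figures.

For a continuous step input, C/C₀ ≈ ½·erfc((x−vt)/(2√(Dt))).
vt = 0.180 × 28.5 = 5.13 m and 2√(Dt) = 2√(0.343 × 28.5) = 6.253 m.
Argument (x−vt)/(2√(Dt)) = (10.6 − 5.13)/6.253 = 0.8748; ½·erfc(0.8748) = 0.1080.
C = 22.8 × 0.1080 = 2.46 mg/L.

2.46 mg/L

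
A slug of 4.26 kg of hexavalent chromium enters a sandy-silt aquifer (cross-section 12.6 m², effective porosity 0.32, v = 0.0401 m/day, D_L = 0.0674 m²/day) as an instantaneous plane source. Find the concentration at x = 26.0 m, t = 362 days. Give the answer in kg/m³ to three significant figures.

0.0156 kg/m³

For an instantaneous plane source, C(x,t) = M/(n_e·A·√(4πDt)) · exp(−(x−vt)²/(4Dt)), with n_e·A the pore (flow) area.
Plume center vt = 0.0401 × 362 = 14.5162 m, so the well at 26.0 m is 11.4838 m downgradient of the peak.
√(4πDt) = 17.51 m, giving peak height M/(n_e·A·√(4πDt)) = 4.26/(0.32 × 12.6 × 17.51) = 0.06034 kg/m³.
(x−vt)²/(4Dt) = (11.4838)²/(4 × 0.0674 × 362) = 1.351; exp(−1.351) = 0.2590.
C = 0.06034 × 0.2590 = 0.0156 kg/m³.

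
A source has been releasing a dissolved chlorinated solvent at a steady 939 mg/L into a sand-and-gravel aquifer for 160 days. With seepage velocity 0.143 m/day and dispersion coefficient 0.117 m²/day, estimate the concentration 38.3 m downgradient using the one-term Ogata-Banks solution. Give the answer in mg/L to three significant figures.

5.51 mg/L

For a continuous step input, C/C₀ ≈ ½·erfc((x−vt)/(2√(Dt))).
vt = 0.143 × 160 = 22.88 m and 2√(Dt) = 2√(0.117 × 160) = 8.653 m.
Argument (x−vt)/(2√(Dt)) = (38.3 − 22.88)/8.653 = 1.782; ½·erfc(1.782) = 0.005866.
C = 939 × 0.005866 = 5.51 mg/L.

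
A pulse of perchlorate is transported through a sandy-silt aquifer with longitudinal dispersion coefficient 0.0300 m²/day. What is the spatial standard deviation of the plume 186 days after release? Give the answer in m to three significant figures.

3.34 m

Dispersive spreading gives a Gaussian with σ² = 2Dt; advection only shifts the center.
σ = √(2 × 0.0300 × 186) = 3.34 m.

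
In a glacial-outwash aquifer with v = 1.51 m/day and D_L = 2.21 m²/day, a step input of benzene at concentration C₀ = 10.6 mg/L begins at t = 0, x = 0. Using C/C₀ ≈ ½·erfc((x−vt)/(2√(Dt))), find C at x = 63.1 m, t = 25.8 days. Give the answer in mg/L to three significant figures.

For a continuous step input, C/C₀ ≈ ½·erfc((x−vt)/(2√(Dt))).
vt = 1.51 × 25.8 = 38.958 m and 2√(Dt) = 2√(2.21 × 25.8) = 15.10 m.
Argument (x−vt)/(2√(Dt)) = (63.1 − 38.958)/15.10 = 1.599; ½·erfc(1.599) = 0.01187.
C = 10.6 × 0.01187 = 0.126 mg/L.

0.126 mg/L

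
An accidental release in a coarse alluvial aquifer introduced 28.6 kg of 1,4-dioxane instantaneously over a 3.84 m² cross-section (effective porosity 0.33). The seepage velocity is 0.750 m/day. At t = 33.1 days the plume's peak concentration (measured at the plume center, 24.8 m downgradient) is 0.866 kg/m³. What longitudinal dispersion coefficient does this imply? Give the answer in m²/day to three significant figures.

1.63 m²/day

At the plume center C_max = M/(n_e·A·√(4πDt)), so D = M²/(4πt·(n_e·A·C_max)²).
n_e·A·C_max = 0.33 × 3.84 × 0.866 = 1.097 kg/m.
D = 28.6²/(4π × 33.1 × 1.097²) = 1.63 m²/day.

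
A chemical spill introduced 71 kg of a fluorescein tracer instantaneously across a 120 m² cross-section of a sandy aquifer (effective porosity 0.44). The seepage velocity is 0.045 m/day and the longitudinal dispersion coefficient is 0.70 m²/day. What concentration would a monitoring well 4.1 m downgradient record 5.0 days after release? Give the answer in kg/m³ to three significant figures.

0.0694 kg/m³

For an instantaneous plane source, C(x,t) = M/(n_e·A·√(4πDt)) · exp(−(x−vt)²/(4Dt)), with n_e·A the pore (flow) area.
Plume center vt = 0.045 × 5.0 = 0.225 m, so the well at 4.1 m is 3.875 m downgradient of the peak.
√(4πDt) = 6.632 m, giving peak height M/(n_e·A·√(4πDt)) = 71/(0.44 × 120 × 6.632) = 0.2028 kg/m³.
(x−vt)²/(4Dt) = (3.875)²/(4 × 0.70 × 5.0) = 1.073; exp(−1.073) = 0.3420.
C = 0.2028 × 0.3420 = 0.0694 kg/m³.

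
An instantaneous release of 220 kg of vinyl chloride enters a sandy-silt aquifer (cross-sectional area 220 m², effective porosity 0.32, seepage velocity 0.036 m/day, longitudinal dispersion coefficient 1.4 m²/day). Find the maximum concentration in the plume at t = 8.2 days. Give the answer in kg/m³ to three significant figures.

0.260 kg/m³

The peak of an instantaneous 1D plume sits at x = vt; there the Gaussian factor is 1 and C_max = M/(n_e·A·√(4πDt)), where n_e·A is the pore area the mass is dissolved in.
√(4πDt) = √(4π × 1.4 × 8.2) = 12.01 m, so C_max = 220/(0.32 × 220 × 12.01) = 0.260 kg/m³.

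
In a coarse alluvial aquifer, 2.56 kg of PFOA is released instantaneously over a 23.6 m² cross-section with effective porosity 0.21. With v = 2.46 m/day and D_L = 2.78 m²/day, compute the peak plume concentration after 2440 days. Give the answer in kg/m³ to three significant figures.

The peak of an instantaneous 1D plume sits at x = vt; there the Gaussian factor is 1 and C_max = M/(n_e·A·√(4πDt)), where n_e·A is the pore area the mass is dissolved in.
√(4πDt) = √(4π × 2.78 × 2440) = 292.0 m, so C_max = 2.56/(0.21 × 23.6 × 292.0) = 0.00177 kg/m³.

0.00177 kg/m³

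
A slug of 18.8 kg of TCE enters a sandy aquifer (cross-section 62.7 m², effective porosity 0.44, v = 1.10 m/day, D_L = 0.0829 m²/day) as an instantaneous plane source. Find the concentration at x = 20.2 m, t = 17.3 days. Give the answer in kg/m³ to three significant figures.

0.126 kg/m³

For an instantaneous plane source, C(x,t) = M/(n_e·A·√(4πDt)) · exp(−(x−vt)²/(4Dt)), with n_e·A the pore (flow) area.
Plume center vt = 1.10 × 17.3 = 19.03 m, so the well at 20.2 m is 1.17 m downgradient of the peak.
√(4πDt) = 4.245 m, giving peak height M/(n_e·A·√(4πDt)) = 18.8/(0.44 × 62.7 × 4.245) = 0.1605 kg/m³.
(x−vt)²/(4Dt) = (1.17)²/(4 × 0.0829 × 17.3) = 0.2386; exp(−0.2386) = 0.7877.
C = 0.1605 × 0.7877 = 0.126 kg/m³.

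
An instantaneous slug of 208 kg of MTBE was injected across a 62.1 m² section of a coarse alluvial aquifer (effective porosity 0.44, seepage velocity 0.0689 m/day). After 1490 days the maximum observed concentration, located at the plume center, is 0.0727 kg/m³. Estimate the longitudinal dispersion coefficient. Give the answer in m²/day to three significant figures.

At the plume center C_max = M/(n_e·A·√(4πDt)), so D = M²/(4πt·(n_e·A·C_max)²).
n_e·A·C_max = 0.44 × 62.1 × 0.0727 = 1.986 kg/m.
D = 208²/(4π × 1490 × 1.986²) = 0.586 m²/day.

0.586 m²/day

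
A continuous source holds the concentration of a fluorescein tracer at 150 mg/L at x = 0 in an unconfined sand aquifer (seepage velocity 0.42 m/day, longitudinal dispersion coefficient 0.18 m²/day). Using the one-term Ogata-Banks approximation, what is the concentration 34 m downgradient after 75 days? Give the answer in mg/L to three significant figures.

47.3 mg/L

For a continuous step input, C/C₀ ≈ ½·erfc((x−vt)/(2√(Dt))).
vt = 0.42 × 75 = 31.5 m and 2√(Dt) = 2√(0.18 × 75) = 7.348 m.
Argument (x−vt)/(2√(Dt)) = (34 − 31.5)/7.348 = 0.3402; ½·erfc(0.3402) = 0.3152.
C = 150 × 0.3152 = 47.3 mg/L.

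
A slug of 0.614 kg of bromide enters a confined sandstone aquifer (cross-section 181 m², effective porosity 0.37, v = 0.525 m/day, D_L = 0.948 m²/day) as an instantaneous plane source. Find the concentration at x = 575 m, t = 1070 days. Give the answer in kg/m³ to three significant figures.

7.78e-05 kg/m³

For an instantaneous plane source, C(x,t) = M/(n_e·A·√(4πDt)) · exp(−(x−vt)²/(4Dt)), with n_e·A the pore (flow) area.
Plume center vt = 0.525 × 1070 = 561.75 m, so the well at 575 m is 13.25 m downgradient of the peak.
√(4πDt) = 112.9 m, giving peak height M/(n_e·A·√(4πDt)) = 0.614/(0.37 × 181 × 112.9) = 8.121e-05 kg/m³.
(x−vt)²/(4Dt) = (13.25)²/(4 × 0.948 × 1070) = 0.04327; exp(−0.04327) = 0.9577.
C = 8.121e-05 × 0.9577 = 7.78e-05 kg/m³.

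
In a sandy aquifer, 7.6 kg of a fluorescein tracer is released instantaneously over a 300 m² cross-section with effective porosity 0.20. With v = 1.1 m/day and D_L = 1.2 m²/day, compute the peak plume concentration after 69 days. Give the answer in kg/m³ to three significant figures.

The peak of an instantaneous 1D plume sits at x = vt; there the Gaussian factor is 1 and C_max = M/(n_e·A·√(4πDt)), where n_e·A is the pore area the mass is dissolved in.
√(4πDt) = √(4π × 1.2 × 69) = 32.26 m, so C_max = 7.6/(0.20 × 300 × 32.26) = 0.00393 kg/m³.

0.00393 kg/m³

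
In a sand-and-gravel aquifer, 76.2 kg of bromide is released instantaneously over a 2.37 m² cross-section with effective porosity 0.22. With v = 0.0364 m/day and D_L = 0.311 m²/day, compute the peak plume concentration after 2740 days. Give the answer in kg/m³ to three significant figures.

The peak of an instantaneous 1D plume sits at x = vt; there the Gaussian factor is 1 and C_max = M/(n_e·A·√(4πDt)), where n_e·A is the pore area the mass is dissolved in.
√(4πDt) = √(4π × 0.311 × 2740) = 103.5 m, so C_max = 76.2/(0.22 × 2.37 × 103.5) = 1.41 kg/m³.

1.41 kg/m³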